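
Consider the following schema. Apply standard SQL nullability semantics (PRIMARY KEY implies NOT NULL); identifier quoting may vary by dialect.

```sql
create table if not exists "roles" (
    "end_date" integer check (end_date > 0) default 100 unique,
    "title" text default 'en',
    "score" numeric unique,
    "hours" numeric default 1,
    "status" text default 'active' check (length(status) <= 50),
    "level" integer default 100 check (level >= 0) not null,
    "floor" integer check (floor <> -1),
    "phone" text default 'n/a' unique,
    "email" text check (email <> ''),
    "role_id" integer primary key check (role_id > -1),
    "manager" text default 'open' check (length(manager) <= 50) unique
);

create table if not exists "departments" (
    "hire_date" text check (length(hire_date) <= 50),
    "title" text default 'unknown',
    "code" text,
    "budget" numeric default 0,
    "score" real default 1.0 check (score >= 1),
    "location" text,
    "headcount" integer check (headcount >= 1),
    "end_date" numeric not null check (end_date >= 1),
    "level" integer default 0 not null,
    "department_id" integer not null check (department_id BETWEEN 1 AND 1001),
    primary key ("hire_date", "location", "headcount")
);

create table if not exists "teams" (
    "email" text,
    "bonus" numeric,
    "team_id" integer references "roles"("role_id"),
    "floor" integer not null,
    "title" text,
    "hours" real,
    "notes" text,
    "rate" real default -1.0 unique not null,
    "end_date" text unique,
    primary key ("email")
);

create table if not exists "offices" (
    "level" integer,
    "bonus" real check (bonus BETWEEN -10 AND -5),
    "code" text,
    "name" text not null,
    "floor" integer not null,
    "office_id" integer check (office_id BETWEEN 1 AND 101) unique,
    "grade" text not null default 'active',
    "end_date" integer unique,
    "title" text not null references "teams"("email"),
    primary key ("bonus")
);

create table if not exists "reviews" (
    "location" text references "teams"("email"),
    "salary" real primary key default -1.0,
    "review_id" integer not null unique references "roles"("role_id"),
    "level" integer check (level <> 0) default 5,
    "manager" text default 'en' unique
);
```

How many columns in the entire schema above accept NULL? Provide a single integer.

roles: 9 nullable (end_date, title, score, hours, status, floor, phone, email, manager — PK (role_id) and explicit NOT NULL columns excluded).
departments: 4 nullable (title, code, budget, score — PK (hire_date, location, headcount) and explicit NOT NULL columns excluded).
teams: 6 nullable (bonus, team_id, title, hours, notes, end_date — PK (email) and explicit NOT NULL columns excluded).
offices: 4 nullable (level, code, office_id, end_date — PK (bonus) and explicit NOT NULL columns excluded).
reviews: 3 nullable (location, level, manager — PK (salary) and explicit NOT NULL columns excluded).
Total: 9 + 4 + 6 + 4 + 3 = 26.

26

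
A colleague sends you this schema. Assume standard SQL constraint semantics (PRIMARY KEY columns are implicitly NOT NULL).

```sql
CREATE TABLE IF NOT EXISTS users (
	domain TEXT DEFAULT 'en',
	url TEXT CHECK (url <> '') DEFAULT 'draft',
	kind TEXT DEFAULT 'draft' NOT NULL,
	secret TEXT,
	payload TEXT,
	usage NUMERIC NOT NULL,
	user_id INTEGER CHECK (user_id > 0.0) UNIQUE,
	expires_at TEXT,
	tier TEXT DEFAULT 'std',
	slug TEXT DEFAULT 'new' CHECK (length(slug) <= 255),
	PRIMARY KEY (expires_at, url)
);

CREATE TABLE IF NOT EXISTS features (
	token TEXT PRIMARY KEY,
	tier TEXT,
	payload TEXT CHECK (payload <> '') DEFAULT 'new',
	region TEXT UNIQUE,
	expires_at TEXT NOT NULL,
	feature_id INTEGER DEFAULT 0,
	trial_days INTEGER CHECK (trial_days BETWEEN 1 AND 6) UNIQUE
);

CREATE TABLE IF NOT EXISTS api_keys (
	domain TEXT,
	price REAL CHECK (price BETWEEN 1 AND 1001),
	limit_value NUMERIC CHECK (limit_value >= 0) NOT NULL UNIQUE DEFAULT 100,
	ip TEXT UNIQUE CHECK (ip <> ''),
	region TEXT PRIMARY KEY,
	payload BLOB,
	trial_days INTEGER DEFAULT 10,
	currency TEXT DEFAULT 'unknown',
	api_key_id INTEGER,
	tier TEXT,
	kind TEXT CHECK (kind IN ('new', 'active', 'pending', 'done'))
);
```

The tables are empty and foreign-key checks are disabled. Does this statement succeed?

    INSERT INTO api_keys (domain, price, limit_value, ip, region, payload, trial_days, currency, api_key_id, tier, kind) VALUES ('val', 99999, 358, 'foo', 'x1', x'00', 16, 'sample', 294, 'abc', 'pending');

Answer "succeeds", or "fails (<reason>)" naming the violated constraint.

fails (CHECK on price)

The value 99999 for price violates CHECK (price BETWEEN 1 AND 1001).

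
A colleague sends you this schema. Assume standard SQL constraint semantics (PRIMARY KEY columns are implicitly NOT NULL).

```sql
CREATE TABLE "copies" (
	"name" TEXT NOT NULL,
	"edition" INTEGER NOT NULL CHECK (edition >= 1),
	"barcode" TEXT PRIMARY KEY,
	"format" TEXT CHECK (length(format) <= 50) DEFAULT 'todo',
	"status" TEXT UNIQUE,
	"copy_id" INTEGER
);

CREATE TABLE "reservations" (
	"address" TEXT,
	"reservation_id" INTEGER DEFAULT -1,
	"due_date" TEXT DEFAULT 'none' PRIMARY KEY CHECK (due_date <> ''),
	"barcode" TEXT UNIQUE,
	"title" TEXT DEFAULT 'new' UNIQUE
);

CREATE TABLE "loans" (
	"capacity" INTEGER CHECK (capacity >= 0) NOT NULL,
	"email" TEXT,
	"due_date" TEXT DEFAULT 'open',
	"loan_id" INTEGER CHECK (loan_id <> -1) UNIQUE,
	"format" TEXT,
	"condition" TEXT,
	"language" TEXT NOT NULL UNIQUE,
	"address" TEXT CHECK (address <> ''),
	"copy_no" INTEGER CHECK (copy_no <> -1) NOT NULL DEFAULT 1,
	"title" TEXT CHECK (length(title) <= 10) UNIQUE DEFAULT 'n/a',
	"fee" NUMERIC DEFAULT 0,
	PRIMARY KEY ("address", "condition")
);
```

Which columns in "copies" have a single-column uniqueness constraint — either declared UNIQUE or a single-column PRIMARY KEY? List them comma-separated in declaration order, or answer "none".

barcode, status

- name: no UNIQUE or single-column PK constraint.
- edition: no UNIQUE or single-column PK constraint.
- barcode: single-column PRIMARY KEY → unique.
- format: no UNIQUE or single-column PK constraint.
- status: declared UNIQUE → unique.
- copy_id: no UNIQUE or single-column PK constraint.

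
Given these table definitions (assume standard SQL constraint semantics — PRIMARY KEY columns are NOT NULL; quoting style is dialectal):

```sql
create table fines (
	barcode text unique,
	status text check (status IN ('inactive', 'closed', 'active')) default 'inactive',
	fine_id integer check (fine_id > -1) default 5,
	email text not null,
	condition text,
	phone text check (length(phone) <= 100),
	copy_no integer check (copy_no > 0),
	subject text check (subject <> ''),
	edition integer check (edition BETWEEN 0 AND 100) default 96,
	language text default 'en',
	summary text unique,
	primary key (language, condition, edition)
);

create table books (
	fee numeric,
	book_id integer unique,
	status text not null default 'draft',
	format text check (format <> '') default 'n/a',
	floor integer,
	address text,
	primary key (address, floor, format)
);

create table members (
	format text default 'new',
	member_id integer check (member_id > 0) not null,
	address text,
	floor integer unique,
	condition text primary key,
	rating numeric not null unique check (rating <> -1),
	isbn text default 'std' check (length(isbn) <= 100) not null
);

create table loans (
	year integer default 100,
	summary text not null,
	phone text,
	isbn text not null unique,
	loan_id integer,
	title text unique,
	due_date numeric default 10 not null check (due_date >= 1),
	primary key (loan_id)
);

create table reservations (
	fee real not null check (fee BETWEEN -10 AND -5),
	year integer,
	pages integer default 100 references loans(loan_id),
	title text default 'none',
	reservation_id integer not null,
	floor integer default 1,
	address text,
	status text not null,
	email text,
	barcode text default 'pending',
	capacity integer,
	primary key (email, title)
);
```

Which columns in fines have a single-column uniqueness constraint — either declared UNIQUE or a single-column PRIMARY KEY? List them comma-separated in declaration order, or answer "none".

- barcode: declared UNIQUE → unique.
- status: no UNIQUE or single-column PK constraint.
- fine_id: no UNIQUE or single-column PK constraint.
- email: no UNIQUE or single-column PK constraint.
- condition: part of a composite PRIMARY KEY — only the tuple is unique, not this column on its own.
- phone: no UNIQUE or single-column PK constraint.
- copy_no: no UNIQUE or single-column PK constraint.
- subject: no UNIQUE or single-column PK constraint.
- edition: part of a composite PRIMARY KEY — only the tuple is unique, not this column on its own.
- language: part of a composite PRIMARY KEY — only the tuple is unique, not this column on its own.
- summary: declared UNIQUE → unique.

barcode, summary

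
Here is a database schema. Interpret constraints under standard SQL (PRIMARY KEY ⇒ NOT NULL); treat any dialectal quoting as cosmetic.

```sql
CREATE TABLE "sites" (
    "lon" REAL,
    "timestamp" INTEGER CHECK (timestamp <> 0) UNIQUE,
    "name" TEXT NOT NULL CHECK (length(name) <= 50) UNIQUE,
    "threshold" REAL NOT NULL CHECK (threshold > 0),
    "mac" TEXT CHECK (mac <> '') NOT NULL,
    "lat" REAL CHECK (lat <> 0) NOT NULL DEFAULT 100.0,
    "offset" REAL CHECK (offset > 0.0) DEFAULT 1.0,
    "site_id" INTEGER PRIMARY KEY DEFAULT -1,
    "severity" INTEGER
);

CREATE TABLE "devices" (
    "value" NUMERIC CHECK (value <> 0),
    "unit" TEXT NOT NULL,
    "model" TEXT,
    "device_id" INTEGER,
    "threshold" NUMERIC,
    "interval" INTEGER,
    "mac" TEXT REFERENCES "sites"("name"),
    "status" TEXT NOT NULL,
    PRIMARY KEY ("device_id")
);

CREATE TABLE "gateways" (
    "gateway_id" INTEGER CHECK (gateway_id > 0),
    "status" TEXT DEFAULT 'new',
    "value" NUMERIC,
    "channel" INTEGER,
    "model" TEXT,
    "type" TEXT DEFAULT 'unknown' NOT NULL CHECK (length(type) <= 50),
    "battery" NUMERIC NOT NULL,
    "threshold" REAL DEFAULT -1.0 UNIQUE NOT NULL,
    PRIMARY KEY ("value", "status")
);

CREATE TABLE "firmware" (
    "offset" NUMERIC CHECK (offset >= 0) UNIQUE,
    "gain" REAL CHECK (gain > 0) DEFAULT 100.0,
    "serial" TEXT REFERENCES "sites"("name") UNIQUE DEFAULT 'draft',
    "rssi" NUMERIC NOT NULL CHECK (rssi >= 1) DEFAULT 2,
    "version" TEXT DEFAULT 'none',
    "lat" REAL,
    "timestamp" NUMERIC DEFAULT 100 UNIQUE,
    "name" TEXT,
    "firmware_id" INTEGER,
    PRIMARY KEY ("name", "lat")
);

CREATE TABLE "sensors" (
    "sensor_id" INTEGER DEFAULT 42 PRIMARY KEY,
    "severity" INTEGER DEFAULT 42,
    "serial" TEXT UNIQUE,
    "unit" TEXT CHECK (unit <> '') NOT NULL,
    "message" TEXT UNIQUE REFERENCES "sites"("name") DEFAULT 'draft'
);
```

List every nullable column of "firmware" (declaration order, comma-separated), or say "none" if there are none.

offset, gain, serial, version, timestamp, firmware_id

- offset: CHECK does not forbid NULL (a CHECK constraint passes when its expression is NULL) → nullable.
- gain: CHECK does not forbid NULL (a CHECK constraint passes when its expression is NULL) → nullable.
- serial: a foreign key column may be NULL unless separately constrained → nullable.
- rssi: declared NOT NULL → not nullable.
- version: DEFAULT only fills an omitted column; an explicit NULL is still allowed → nullable.
- lat: part of the PRIMARY KEY, which implies NOT NULL → not nullable.
- timestamp: UNIQUE does not imply NOT NULL → nullable.
- name: part of the PRIMARY KEY, which implies NOT NULL → not nullable.
- firmware_id: no NOT NULL constraint applies → nullable.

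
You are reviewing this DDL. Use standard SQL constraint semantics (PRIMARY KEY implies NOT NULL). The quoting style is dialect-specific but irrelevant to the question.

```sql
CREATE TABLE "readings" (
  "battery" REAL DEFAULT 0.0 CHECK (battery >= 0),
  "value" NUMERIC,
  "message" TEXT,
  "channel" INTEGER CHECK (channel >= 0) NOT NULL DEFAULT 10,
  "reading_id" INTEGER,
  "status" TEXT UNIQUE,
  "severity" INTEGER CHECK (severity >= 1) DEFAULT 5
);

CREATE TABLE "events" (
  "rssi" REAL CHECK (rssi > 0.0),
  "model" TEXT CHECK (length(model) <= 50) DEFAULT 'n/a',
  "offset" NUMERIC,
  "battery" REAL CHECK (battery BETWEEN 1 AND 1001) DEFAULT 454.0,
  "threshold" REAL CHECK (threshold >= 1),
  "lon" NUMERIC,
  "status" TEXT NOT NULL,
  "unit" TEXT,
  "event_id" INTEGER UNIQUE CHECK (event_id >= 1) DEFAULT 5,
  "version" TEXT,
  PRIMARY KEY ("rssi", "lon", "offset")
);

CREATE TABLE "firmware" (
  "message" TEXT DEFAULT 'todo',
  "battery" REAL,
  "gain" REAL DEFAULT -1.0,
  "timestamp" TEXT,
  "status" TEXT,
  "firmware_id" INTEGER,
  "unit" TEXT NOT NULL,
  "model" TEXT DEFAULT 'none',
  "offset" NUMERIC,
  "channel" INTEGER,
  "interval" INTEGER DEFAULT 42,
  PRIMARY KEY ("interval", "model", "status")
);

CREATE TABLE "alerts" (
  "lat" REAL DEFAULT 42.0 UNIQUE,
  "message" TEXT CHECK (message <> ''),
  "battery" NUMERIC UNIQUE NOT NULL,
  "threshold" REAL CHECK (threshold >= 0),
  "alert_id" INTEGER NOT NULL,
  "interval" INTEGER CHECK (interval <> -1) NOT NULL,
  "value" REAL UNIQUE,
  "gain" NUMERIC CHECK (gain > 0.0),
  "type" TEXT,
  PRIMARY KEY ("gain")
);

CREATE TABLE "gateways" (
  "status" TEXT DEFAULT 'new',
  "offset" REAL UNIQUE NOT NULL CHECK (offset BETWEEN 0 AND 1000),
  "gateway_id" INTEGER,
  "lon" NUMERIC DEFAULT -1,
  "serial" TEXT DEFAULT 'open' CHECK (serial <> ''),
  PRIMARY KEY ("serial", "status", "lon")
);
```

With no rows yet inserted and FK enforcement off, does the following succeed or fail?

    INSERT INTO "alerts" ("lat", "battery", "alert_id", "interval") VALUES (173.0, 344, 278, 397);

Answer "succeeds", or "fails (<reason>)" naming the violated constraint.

fails (NOT NULL on gain)

gain is omitted from the column list and has no DEFAULT, so it would receive NULL.
But gain is part of the PRIMARY KEY (implied NOT NULL).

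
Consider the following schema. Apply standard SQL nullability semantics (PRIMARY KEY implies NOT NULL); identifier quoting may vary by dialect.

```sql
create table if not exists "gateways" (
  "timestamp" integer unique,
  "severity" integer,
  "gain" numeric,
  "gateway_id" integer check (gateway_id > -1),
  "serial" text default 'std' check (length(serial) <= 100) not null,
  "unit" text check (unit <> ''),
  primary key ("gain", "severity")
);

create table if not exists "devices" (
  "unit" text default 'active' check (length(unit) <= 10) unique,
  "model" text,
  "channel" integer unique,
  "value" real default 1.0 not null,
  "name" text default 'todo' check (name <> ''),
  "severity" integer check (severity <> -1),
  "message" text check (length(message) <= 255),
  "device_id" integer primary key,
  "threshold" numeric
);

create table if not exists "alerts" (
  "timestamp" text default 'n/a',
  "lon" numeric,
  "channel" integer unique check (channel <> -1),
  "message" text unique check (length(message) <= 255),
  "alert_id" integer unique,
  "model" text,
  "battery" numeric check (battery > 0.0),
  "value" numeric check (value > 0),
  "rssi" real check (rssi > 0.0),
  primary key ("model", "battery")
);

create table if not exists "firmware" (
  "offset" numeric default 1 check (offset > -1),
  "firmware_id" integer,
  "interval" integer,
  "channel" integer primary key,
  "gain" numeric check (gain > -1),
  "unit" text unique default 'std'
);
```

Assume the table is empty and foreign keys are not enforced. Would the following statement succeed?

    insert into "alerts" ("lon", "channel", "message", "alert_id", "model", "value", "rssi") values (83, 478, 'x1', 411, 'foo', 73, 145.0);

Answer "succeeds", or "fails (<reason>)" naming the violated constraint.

fails (NOT NULL on battery)

battery is omitted from the column list and has no DEFAULT, so it would receive NULL.
But battery is part of the PRIMARY KEY (implied NOT NULL).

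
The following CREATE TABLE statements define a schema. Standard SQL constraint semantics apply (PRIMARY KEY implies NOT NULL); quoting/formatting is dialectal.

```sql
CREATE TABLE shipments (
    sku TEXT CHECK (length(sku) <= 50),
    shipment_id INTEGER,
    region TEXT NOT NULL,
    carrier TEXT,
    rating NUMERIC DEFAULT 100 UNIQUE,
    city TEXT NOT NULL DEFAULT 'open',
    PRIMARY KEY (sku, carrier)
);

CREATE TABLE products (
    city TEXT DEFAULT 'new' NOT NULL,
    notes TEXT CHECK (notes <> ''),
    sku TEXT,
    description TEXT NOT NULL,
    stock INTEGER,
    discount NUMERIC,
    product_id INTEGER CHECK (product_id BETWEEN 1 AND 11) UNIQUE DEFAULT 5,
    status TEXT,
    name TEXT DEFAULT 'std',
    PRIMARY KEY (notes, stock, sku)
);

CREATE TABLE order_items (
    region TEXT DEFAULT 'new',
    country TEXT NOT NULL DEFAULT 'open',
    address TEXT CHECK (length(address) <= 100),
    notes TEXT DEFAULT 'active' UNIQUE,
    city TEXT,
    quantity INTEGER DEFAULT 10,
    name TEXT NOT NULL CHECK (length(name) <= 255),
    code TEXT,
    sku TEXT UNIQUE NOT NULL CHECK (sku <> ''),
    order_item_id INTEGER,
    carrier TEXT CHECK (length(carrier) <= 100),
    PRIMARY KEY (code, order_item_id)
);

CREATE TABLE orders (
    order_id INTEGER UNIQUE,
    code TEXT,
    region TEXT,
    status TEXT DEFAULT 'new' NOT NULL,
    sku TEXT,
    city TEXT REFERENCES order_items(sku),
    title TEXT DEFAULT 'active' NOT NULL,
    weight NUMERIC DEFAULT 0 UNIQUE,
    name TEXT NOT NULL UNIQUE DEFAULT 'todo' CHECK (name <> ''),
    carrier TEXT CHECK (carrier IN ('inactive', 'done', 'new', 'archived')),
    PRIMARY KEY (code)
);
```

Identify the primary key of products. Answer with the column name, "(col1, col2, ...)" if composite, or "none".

(notes, stock, sku)

A table-level PRIMARY KEY clause names 3 columns: notes, stock, sku.
This is a composite key — the combination is unique, not each column individually.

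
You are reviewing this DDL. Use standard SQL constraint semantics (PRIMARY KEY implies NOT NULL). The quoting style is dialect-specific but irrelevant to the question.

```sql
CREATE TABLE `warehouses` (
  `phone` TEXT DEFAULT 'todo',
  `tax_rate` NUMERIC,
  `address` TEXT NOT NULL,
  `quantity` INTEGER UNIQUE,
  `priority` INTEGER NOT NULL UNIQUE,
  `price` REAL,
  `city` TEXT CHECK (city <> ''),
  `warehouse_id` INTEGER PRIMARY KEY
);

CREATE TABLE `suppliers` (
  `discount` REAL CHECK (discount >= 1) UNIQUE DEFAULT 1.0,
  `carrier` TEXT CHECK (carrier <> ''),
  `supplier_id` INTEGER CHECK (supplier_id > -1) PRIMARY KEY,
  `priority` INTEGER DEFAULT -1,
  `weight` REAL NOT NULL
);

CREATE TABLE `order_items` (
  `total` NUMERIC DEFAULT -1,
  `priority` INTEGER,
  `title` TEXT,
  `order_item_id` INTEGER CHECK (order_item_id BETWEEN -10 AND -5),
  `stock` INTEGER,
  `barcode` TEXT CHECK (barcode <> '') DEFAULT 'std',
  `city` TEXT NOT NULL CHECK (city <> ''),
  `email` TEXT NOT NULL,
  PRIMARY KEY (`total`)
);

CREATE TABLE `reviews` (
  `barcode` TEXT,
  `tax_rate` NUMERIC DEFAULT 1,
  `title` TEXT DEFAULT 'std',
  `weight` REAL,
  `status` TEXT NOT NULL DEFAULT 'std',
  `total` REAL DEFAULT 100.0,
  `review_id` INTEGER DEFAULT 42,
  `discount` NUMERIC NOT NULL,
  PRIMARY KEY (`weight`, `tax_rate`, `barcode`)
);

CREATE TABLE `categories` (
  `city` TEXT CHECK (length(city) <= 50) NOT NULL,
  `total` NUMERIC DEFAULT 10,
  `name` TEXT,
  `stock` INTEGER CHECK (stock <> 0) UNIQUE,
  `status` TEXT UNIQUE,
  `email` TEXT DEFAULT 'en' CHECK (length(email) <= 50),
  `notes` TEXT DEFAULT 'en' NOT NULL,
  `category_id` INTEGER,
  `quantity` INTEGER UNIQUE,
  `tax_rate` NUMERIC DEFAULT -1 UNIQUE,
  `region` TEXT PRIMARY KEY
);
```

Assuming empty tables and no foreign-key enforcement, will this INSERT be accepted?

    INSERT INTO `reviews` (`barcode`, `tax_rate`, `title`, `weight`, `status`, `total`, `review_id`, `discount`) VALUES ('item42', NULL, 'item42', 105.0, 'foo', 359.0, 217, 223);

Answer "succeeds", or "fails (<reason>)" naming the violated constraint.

fails (NOT NULL on tax_rate)

tax_rate is explicitly set to NULL, but tax_rate is part of the PRIMARY KEY (implied NOT NULL).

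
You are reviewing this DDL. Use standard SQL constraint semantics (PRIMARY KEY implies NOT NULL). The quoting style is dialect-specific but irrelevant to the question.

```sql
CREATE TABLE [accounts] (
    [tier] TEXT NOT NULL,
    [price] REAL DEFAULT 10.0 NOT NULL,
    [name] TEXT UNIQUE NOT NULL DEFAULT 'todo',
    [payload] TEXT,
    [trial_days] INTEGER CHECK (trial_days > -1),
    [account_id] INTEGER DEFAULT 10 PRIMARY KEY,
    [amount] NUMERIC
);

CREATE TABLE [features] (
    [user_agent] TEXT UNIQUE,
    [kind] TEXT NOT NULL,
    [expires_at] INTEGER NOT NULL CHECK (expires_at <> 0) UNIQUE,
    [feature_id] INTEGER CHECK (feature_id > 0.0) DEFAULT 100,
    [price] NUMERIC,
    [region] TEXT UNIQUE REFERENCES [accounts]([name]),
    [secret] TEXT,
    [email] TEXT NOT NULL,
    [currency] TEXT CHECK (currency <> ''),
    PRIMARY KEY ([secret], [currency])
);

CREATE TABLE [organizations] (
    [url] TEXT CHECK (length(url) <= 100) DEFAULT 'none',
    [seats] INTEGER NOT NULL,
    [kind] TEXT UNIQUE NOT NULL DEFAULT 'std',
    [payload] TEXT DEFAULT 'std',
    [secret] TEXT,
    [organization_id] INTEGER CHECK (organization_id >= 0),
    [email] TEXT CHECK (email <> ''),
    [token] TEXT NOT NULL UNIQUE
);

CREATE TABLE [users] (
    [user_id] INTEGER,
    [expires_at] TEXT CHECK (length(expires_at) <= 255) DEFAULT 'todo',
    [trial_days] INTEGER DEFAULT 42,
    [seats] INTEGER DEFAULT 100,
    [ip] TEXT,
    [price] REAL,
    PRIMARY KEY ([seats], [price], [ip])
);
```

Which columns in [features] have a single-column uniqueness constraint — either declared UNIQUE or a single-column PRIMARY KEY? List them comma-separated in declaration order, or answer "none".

- user_agent: declared UNIQUE → unique.
- kind: no UNIQUE or single-column PK constraint.
- expires_at: declared UNIQUE → unique.
- feature_id: no UNIQUE or single-column PK constraint.
- price: no UNIQUE or single-column PK constraint.
- region: declared UNIQUE → unique.
- secret: part of a composite PRIMARY KEY — only the tuple is unique, not this column on its own.
- email: no UNIQUE or single-column PK constraint.
- currency: part of a composite PRIMARY KEY — only the tuple is unique, not this column on its own.

user_agent, expires_at, region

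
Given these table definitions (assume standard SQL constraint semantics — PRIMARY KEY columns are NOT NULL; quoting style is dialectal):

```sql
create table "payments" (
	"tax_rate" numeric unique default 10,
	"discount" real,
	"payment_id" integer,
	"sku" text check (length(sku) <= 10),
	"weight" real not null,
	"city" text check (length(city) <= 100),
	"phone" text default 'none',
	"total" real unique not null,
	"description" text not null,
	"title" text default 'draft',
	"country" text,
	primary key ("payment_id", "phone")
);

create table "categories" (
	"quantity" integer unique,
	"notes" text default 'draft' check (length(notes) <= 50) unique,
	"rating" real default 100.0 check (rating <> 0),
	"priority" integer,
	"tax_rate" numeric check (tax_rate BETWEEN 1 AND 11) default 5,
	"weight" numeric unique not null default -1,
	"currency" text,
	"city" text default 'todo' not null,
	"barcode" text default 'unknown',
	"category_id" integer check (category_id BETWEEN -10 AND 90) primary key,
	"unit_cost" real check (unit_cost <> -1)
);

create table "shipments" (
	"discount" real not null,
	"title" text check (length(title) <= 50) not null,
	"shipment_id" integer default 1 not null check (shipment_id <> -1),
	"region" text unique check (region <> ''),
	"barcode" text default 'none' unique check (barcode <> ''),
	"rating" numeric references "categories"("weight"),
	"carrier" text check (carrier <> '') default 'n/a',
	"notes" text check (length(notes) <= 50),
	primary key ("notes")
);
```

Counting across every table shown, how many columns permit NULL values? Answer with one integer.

payments: 6 nullable (tax_rate, discount, sku, city, title, country — PK (payment_id, phone) and explicit NOT NULL columns excluded).
categories: 8 nullable (quantity, notes, rating, priority, tax_rate, currency, barcode, unit_cost — PK (category_id) and explicit NOT NULL columns excluded).
shipments: 4 nullable (region, barcode, rating, carrier — PK (notes) and explicit NOT NULL columns excluded).
Total: 6 + 8 + 4 = 18.

18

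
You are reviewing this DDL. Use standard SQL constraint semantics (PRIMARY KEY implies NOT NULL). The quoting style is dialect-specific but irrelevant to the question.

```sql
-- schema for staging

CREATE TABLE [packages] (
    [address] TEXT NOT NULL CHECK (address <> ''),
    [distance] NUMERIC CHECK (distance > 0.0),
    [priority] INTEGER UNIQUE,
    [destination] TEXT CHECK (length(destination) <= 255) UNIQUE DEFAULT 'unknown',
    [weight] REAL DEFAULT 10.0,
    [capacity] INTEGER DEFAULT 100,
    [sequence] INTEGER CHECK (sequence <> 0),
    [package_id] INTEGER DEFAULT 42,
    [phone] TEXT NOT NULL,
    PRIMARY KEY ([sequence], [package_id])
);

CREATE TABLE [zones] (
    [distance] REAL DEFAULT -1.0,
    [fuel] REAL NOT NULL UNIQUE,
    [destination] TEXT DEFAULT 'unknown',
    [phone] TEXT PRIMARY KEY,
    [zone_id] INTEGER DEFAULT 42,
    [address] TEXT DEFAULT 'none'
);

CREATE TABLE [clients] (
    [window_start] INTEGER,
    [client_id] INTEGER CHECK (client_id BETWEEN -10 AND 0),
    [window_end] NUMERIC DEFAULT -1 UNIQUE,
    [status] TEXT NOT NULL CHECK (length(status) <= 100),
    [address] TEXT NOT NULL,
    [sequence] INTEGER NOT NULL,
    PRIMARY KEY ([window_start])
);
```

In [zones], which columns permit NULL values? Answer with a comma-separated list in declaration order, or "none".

distance, destination, zone_id, address

- distance: DEFAULT only fills an omitted column; an explicit NULL is still allowed → nullable.
- fuel: declared NOT NULL → not nullable.
- destination: DEFAULT only fills an omitted column; an explicit NULL is still allowed → nullable.
- phone: part of the PRIMARY KEY, which implies NOT NULL → not nullable.
- zone_id: DEFAULT only fills an omitted column; an explicit NULL is still allowed → nullable.
- address: DEFAULT only fills an omitted column; an explicit NULL is still allowed → nullable.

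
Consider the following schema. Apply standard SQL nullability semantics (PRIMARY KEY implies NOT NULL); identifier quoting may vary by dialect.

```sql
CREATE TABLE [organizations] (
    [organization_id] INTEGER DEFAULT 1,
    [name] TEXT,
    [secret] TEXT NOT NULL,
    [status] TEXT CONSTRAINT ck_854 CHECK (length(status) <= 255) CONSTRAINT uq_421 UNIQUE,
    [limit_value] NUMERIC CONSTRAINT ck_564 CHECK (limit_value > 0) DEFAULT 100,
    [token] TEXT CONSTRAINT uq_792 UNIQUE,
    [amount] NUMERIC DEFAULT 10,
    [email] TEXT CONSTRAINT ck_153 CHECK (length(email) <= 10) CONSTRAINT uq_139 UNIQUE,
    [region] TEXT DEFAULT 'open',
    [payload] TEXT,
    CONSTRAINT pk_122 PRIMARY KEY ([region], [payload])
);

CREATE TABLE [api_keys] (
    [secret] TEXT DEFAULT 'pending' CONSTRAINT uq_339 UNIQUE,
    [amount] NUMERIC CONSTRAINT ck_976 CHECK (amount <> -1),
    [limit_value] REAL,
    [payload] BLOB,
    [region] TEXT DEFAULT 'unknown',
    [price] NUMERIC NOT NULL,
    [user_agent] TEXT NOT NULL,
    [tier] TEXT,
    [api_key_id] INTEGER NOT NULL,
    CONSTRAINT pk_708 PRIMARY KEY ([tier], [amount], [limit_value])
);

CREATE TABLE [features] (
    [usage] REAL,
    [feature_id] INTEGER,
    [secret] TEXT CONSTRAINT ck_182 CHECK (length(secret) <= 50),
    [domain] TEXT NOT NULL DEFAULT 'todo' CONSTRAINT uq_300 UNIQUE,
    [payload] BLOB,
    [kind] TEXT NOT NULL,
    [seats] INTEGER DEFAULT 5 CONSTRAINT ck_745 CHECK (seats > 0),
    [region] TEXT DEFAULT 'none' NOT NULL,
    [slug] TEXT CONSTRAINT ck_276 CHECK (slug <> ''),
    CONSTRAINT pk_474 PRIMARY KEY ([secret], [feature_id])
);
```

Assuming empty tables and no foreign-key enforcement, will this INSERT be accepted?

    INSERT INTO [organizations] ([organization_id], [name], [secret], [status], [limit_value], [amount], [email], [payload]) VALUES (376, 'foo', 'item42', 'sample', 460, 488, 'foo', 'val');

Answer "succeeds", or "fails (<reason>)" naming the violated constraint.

NOT NULL columns: payload is supplied; region defaults to 'open'; secret is supplied.
CHECK constraints: 'sample' satisfies (length(status) <= 255); 460 satisfies (limit_value > 0); 'foo' satisfies (length(email) <= 10).
No constraint is violated.

succeeds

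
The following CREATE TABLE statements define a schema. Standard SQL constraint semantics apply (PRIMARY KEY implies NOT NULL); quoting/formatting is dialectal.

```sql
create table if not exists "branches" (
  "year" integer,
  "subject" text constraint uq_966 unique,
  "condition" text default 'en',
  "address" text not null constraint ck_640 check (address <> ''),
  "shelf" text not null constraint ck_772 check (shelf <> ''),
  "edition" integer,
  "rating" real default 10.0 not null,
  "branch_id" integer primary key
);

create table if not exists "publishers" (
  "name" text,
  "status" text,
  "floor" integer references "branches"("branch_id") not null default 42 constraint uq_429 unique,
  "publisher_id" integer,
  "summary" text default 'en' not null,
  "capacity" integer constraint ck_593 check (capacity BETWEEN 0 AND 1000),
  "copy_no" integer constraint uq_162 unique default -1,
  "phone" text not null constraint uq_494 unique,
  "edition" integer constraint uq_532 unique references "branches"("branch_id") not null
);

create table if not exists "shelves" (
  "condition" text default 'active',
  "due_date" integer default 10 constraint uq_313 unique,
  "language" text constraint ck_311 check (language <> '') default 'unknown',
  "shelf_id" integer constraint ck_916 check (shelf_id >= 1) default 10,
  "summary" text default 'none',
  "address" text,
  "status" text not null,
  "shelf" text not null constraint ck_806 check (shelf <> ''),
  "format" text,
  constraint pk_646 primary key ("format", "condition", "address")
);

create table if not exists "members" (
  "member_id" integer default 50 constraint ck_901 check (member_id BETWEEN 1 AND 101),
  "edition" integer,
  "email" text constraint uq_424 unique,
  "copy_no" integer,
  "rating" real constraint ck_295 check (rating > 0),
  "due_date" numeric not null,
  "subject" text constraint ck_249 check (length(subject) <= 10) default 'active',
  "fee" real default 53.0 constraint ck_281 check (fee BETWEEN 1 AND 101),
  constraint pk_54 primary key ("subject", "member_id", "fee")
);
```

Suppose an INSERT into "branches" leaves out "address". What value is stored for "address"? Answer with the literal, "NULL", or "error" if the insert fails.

address has no DEFAULT clause.
Omitting it would insert NULL, but it is declared NOT NULL, so the INSERT fails.

error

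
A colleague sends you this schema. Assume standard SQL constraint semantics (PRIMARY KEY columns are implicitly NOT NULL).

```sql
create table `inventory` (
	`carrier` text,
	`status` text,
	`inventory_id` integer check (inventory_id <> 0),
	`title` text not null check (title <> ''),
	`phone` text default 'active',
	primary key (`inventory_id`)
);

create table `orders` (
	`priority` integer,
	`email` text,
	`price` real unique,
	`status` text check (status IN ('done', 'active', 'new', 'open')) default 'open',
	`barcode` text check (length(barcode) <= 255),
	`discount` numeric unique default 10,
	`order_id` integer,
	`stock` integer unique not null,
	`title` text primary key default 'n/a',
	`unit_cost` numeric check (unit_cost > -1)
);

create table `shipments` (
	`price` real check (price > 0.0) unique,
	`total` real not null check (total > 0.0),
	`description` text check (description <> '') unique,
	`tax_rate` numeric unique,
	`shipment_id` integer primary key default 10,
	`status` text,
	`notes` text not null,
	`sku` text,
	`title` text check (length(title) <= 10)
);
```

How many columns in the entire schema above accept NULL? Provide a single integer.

17

inventory: 3 nullable (carrier, status, phone — PK (inventory_id) and explicit NOT NULL columns excluded).
orders: 8 nullable (priority, email, price, status, barcode, discount, order_id, unit_cost — PK (title) and explicit NOT NULL columns excluded).
shipments: 6 nullable (price, description, tax_rate, status, sku, title — PK (shipment_id) and explicit NOT NULL columns excluded).
Total: 3 + 8 + 6 = 17.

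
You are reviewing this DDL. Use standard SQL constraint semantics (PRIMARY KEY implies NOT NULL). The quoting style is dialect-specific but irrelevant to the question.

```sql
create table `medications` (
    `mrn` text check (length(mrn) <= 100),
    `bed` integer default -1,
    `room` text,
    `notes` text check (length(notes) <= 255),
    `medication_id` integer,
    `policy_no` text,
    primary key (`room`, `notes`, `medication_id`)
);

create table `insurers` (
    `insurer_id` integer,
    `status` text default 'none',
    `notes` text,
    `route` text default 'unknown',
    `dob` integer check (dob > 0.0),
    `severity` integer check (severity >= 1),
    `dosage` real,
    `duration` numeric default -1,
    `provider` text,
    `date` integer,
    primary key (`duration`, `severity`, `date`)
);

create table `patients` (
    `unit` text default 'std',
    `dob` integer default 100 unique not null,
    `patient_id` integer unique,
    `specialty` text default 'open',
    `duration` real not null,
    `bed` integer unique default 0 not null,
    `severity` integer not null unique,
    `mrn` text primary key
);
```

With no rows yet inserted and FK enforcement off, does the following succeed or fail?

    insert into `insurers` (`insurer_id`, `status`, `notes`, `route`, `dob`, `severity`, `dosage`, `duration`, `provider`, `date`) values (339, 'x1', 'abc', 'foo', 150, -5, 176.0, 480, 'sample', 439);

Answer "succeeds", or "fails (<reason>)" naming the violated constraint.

fails (CHECK on severity)

The value -5 for severity violates CHECK (severity >= 1).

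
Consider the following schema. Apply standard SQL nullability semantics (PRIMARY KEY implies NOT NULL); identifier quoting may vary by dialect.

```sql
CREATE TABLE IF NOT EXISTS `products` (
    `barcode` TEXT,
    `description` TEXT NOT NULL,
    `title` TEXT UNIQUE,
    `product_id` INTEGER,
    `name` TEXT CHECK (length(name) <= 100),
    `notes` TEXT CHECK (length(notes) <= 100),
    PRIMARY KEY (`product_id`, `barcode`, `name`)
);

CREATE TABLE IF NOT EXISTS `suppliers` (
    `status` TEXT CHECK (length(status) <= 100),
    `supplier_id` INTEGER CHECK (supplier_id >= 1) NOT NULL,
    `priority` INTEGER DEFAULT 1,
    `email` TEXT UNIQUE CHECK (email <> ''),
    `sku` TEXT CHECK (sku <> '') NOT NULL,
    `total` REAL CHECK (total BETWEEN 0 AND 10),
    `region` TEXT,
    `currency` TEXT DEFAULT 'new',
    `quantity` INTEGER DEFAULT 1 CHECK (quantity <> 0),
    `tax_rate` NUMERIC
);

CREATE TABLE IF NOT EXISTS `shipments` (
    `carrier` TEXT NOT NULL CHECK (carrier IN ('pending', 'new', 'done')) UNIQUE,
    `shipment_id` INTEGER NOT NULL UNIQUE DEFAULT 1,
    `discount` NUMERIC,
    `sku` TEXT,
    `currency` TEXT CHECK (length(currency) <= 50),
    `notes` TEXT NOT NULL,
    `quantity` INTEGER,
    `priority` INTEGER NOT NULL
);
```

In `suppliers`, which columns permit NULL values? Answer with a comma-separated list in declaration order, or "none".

- status: CHECK does not forbid NULL (a CHECK constraint passes when its expression is NULL) → nullable.
- supplier_id: declared NOT NULL → not nullable.
- priority: DEFAULT only fills an omitted column; an explicit NULL is still allowed → nullable.
- email: CHECK does not forbid NULL (a CHECK constraint passes when its expression is NULL) → nullable.
- sku: declared NOT NULL → not nullable.
- total: CHECK does not forbid NULL (a CHECK constraint passes when its expression is NULL) → nullable.
- region: no NOT NULL constraint applies → nullable.
- currency: DEFAULT only fills an omitted column; an explicit NULL is still allowed → nullable.
- quantity: CHECK does not forbid NULL (a CHECK constraint passes when its expression is NULL) → nullable.
- tax_rate: no NOT NULL constraint applies → nullable.

status, priority, email, total, region, currency, quantity, tax_rate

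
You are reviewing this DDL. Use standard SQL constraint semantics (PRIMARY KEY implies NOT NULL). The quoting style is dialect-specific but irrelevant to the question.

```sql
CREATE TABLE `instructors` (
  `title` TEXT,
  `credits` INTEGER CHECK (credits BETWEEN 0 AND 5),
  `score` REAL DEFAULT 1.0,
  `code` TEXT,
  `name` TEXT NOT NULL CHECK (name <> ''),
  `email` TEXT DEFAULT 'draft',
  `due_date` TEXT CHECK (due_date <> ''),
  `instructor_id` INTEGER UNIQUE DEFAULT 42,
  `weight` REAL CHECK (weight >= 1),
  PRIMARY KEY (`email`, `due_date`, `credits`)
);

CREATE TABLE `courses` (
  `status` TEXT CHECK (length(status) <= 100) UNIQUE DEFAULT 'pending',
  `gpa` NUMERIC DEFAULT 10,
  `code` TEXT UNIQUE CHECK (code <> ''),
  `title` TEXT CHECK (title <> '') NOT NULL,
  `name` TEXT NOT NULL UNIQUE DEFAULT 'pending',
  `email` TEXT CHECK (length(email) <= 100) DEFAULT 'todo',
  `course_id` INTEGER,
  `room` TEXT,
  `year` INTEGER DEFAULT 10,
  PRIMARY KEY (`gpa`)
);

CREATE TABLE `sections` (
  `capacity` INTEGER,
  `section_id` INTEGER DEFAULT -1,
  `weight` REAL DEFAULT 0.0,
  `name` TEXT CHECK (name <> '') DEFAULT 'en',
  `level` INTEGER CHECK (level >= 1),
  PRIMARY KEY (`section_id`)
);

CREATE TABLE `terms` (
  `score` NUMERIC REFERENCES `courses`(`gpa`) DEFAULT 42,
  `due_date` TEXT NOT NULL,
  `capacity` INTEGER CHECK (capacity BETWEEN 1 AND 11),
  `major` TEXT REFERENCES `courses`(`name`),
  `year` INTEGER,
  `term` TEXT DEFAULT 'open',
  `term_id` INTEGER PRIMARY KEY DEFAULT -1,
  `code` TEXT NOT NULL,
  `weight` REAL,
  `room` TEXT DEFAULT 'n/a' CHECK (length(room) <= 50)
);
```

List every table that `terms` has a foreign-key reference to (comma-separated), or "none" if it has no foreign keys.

courses

- score REFERENCES courses(gpa).
- major REFERENCES courses(name).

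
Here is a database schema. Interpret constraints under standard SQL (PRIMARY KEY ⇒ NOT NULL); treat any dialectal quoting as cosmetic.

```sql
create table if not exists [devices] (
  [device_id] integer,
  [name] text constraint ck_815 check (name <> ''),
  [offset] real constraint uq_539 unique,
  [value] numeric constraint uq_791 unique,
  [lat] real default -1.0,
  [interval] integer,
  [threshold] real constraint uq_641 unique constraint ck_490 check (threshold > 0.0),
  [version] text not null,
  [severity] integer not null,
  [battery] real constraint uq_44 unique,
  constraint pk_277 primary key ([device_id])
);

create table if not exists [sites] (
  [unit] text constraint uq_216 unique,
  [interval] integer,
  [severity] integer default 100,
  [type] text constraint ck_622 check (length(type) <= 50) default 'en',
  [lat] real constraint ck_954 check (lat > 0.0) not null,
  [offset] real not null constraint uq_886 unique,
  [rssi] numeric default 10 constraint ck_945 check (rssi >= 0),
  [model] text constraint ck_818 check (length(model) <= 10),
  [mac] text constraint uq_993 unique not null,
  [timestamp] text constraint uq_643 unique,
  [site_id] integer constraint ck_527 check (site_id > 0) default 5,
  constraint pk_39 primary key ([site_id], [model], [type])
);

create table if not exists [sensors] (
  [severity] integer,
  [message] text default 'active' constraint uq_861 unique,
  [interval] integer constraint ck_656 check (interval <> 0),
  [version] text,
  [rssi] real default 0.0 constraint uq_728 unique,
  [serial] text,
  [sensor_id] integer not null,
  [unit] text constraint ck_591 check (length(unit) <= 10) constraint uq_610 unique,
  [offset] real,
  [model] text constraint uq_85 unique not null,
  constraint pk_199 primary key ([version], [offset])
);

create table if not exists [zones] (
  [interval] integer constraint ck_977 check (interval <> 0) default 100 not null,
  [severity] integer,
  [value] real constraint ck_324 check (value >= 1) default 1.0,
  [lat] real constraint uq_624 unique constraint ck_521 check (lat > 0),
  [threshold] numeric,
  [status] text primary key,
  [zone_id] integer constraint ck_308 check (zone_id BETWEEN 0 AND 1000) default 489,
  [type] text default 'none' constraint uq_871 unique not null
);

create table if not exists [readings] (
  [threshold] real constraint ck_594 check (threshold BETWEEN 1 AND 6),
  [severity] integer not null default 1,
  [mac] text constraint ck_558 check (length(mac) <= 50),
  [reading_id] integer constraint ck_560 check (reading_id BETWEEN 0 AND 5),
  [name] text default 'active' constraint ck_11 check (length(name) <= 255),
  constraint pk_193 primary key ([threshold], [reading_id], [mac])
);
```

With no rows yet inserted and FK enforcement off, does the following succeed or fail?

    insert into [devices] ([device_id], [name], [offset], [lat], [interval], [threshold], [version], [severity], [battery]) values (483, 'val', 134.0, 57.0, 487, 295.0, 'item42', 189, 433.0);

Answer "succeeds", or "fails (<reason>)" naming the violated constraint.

NOT NULL columns: device_id is supplied; severity is supplied; version is supplied.
CHECK constraints: 'val' satisfies (name <> ''); 295.0 satisfies (threshold > 0.0).
No constraint is violated.

succeeds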